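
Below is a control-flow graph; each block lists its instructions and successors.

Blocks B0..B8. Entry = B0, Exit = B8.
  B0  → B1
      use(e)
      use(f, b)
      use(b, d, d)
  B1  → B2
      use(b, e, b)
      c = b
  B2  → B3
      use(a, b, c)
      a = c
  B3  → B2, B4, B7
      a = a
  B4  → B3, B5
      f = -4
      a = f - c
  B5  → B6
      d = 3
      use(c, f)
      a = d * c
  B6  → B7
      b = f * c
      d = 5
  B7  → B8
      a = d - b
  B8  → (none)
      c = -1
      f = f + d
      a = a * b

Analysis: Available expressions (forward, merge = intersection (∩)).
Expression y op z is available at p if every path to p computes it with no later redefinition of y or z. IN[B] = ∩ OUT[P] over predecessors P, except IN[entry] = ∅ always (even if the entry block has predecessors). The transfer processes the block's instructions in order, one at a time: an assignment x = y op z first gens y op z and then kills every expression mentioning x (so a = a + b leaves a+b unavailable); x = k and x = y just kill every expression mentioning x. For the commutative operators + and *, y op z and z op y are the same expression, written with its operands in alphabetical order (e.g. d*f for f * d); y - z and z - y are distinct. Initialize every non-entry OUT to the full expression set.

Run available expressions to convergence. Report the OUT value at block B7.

Answer: {d-b}

Trace:
Fixpoint table:
  B0: | IN={} | OUT={}
  B1: | IN={} | OUT={}
  B2: | IN={} | OUT={}
  B3: | IN={} | OUT={}
  B4: | IN={} | OUT={f-c}
  B5: | IN={f-c} | OUT={c*d, f-c}
  B6: | IN={c*d, f-c} | OUT={c*f, f-c}
  B7: | IN={} | OUT={d-b}
  B8: | IN={d-b} | OUT={d-b}

Merge at B7: IN[B7] = OUT[B3] ∩ OUT[B6] = {}
Applying B7's transfer function to that IN value gives OUT[B7] (row B7 above).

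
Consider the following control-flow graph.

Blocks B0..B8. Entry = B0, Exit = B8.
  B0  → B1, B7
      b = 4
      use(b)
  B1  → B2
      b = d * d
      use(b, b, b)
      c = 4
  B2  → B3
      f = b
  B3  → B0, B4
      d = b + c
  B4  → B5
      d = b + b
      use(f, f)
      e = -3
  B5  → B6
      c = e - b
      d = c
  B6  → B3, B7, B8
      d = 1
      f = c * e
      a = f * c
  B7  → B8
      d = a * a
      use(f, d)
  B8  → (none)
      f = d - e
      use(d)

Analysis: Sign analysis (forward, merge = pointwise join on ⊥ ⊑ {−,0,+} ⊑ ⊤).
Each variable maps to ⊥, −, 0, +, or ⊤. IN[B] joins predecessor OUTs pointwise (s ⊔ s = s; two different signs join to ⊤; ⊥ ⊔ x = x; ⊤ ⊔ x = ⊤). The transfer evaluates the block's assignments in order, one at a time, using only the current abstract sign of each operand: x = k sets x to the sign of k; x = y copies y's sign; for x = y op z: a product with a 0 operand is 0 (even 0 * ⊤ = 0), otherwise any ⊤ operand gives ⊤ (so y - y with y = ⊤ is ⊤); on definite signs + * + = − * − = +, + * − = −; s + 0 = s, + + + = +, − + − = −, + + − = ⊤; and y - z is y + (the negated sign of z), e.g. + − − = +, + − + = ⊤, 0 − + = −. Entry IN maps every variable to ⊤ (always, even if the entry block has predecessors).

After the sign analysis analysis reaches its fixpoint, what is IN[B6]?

Fixpoint table:
  B0:  IN=(all ⊤)  OUT={b:+; rest ⊤}
  B1:  IN={b:+; rest ⊤}  OUT={c:+; rest ⊤}
  B2:  IN={c:+; rest ⊤}  OUT={c:+; rest ⊤}
  B3:  IN=(all ⊤)  OUT=(all ⊤)
  B4:  IN=(all ⊤)  OUT={e:-; rest ⊤}
  B5:  IN={e:-; rest ⊤}  OUT={e:-; rest ⊤}
  B6:  IN={e:-; rest ⊤}  OUT={d:+, e:-; rest ⊤}
  B7:  IN=(all ⊤)  OUT=(all ⊤)
  B8:  IN=(all ⊤)  OUT=(all ⊤)

Merge at B6: IN[B6] = OUT[B5] = {a: ⊤, b: ⊤, c: ⊤, d: ⊤, e: -, f: ⊤}

Answer: {a: ⊤, b: ⊤, c: ⊤, d: ⊤, e: -, f: ⊤}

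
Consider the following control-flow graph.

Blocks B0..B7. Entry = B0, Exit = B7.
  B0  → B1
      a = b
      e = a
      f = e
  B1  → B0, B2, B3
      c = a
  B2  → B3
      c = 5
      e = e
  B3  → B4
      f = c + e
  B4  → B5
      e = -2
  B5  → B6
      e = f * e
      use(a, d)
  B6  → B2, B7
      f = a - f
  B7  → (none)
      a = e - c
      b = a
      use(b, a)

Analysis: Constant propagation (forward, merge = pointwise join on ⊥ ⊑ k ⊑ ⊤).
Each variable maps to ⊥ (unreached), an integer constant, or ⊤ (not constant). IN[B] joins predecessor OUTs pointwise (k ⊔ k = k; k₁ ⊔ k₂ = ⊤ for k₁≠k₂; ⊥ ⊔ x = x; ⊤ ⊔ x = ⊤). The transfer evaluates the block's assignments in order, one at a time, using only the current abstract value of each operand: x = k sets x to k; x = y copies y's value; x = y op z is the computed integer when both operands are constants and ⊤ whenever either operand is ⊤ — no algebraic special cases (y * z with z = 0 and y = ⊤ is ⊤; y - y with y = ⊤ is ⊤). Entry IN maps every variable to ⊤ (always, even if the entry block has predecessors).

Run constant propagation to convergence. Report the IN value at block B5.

Converged values:
  B0:  IN=(all ⊤)  OUT=(all ⊤)
  B1:  IN=(all ⊤)  OUT=(all ⊤)
  B2:  IN=(all ⊤)  OUT={c:5; rest ⊤}
  B3:  IN=(all ⊤)  OUT=(all ⊤)
  B4:  IN=(all ⊤)  OUT={e:-2; rest ⊤}
  B5:  IN={e:-2; rest ⊤}  OUT=(all ⊤)
  B6:  IN=(all ⊤)  OUT=(all ⊤)
  B7:  IN=(all ⊤)  OUT=(all ⊤)

Merge at B5: IN[B5] = OUT[B4] = {a: ⊤, b: ⊤, c: ⊤, d: ⊤, e: -2, f: ⊤}

Answer: {a: ⊤, b: ⊤, c: ⊤, d: ⊤, e: -2, f: ⊤}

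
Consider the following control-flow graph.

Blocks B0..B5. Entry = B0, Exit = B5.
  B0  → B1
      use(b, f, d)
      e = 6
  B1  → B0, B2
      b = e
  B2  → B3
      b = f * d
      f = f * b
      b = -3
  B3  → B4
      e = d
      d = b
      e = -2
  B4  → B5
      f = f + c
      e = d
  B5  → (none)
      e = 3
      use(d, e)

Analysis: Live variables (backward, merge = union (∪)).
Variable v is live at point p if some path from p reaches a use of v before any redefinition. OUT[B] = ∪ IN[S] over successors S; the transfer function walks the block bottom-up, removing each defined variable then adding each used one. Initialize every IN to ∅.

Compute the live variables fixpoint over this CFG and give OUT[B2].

Answer: {b, c, d, f}

Trace:
Fixpoint table:
  B0:   IN={b, c, d, f}   OUT={c, d, e, f}
  B1:   IN={c, d, e, f}   OUT={b, c, d, f}
  B2:   IN={c, d, f}   OUT={b, c, d, f}
  B3:   IN={b, c, d, f}   OUT={c, d, f}
  B4:   IN={c, d, f}   OUT={d}
  B5:   IN={d}   OUT={}

Merge at B2: OUT[B2] = IN[B3] = {b, c, d, f}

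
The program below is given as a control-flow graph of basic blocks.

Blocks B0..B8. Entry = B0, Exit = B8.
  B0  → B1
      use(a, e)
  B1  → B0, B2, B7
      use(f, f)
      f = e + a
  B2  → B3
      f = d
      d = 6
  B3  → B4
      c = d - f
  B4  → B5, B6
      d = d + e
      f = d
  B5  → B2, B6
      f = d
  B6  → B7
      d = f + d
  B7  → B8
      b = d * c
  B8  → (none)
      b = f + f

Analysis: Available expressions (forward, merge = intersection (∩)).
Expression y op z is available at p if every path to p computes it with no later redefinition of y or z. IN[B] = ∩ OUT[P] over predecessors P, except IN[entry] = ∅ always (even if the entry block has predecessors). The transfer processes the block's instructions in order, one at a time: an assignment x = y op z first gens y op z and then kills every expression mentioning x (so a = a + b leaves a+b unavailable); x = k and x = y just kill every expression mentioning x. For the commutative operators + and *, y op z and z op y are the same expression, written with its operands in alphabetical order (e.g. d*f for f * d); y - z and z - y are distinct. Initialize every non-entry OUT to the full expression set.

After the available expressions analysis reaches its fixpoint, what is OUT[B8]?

Answer: {a+e, c*d, f+f}

Derivation:
Fixpoint table:
  B0:  IN={}  OUT={}
  B1:  IN={}  OUT={a+e}
  B2:  IN={a+e}  OUT={a+e}
  B3:  IN={a+e}  OUT={a+e, d-f}
  B4:  IN={a+e, d-f}  OUT={a+e}
  B5:  IN={a+e}  OUT={a+e}
  B6:  IN={a+e}  OUT={a+e}
  B7:  IN={a+e}  OUT={a+e, c*d}
  B8:  IN={a+e, c*d}  OUT={a+e, c*d, f+f}

Merge at B8: IN[B8] = OUT[B7] = {a+e, c*d}
Applying B8's transfer function to that IN value gives OUT[B8] (row B8 above).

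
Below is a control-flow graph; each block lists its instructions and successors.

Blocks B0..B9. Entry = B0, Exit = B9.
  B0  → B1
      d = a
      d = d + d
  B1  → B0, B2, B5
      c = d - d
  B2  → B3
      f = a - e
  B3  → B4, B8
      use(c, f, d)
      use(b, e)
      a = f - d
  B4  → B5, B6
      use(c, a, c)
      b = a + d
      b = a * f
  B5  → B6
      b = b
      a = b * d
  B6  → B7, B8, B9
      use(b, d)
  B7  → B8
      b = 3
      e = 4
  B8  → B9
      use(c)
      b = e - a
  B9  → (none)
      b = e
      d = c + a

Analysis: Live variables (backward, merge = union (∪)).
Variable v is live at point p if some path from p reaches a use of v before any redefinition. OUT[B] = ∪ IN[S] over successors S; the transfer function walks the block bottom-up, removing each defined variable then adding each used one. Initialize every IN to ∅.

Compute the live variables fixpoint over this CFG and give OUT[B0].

Fixpoint table:
  B0: | IN={a, b, e} | OUT={a, b, d, e}
  B1: | IN={a, b, d, e} | OUT={a, b, c, d, e}
  B2: | IN={a, b, c, d, e} | OUT={b, c, d, e, f}
  B3: | IN={b, c, d, e, f} | OUT={a, c, d, e, f}
  B4: | IN={a, c, d, e, f} | OUT={a, b, c, d, e}
  B5: | IN={b, c, d, e} | OUT={a, b, c, d, e}
  B6: | IN={a, b, c, d, e} | OUT={a, c, e}
  B7: | IN={a, c} | OUT={a, c, e}
  B8: | IN={a, c, e} | OUT={a, c, e}
  B9: | IN={a, c, e} | OUT={}

Merge at B0: OUT[B0] = IN[B1] = {a, b, d, e}

Answer: {a, b, d, e}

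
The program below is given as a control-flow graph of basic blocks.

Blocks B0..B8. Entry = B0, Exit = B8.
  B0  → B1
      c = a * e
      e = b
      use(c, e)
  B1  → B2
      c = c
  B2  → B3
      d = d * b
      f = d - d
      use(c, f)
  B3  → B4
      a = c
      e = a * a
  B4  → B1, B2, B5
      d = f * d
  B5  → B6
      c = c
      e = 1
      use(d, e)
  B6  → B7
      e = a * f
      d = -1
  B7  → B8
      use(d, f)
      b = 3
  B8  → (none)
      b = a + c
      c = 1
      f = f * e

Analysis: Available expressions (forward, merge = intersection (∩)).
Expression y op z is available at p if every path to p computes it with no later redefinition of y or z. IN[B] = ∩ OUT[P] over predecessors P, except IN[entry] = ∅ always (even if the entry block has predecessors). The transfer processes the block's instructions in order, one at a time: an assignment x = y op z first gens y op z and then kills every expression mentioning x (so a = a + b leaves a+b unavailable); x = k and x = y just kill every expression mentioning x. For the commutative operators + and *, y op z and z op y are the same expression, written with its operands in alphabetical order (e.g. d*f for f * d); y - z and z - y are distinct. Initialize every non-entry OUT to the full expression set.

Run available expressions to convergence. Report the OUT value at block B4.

Answer: {a*a}

Derivation:
Per-block solution:
  B0:   IN={}   OUT={}
  B1:   IN={}   OUT={}
  B2:   IN={}   OUT={d-d}
  B3:   IN={d-d}   OUT={a*a, d-d}
  B4:   IN={a*a, d-d}   OUT={a*a}
  B5:   IN={a*a}   OUT={a*a}
  B6:   IN={a*a}   OUT={a*a, a*f}
  B7:   IN={a*a, a*f}   OUT={a*a, a*f}
  B8:   IN={a*a, a*f}   OUT={a*a}

Merge at B4: IN[B4] = OUT[B3] = {a*a, d-d}
Applying B4's transfer function to that IN value gives OUT[B4] (row B4 above).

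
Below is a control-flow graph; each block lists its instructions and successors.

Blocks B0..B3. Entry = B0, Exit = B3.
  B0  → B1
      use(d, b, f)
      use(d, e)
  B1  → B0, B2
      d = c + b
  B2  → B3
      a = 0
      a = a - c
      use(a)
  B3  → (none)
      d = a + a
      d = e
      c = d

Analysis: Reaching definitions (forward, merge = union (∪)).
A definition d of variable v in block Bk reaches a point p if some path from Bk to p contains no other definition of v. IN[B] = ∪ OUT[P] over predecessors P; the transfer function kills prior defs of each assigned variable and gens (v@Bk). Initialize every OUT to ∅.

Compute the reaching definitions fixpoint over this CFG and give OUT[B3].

Answer: {a@B2, c@B3, d@B3}

Trace:
Converged values:
  B0: | IN={d@B1} | OUT={d@B1}
  B1: | IN={d@B1} | OUT={d@B1}
  B2: | IN={d@B1} | OUT={a@B2, d@B1}
  B3: | IN={a@B2, d@B1} | OUT={a@B2, c@B3, d@B3}

Merge at B3: IN[B3] = OUT[B2] = {a@B2, d@B1}
Applying B3's transfer function to that IN value gives OUT[B3] (row B3 above).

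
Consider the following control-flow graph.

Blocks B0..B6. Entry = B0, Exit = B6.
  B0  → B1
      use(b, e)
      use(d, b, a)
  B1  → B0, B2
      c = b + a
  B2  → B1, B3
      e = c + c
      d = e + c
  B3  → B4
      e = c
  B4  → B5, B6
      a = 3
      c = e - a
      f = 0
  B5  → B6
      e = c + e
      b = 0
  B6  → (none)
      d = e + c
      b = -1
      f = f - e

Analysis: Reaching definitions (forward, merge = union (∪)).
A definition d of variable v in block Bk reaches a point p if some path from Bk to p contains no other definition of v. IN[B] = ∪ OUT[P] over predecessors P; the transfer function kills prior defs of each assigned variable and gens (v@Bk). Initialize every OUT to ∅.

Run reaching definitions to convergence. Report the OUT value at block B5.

Fixpoint table:
  B0: | IN={c@B1, d@B2, e@B2} | OUT={c@B1, d@B2, e@B2}
  B1: | IN={c@B1, d@B2, e@B2} | OUT={c@B1, d@B2, e@B2}
  B2: | IN={c@B1, d@B2, e@B2} | OUT={c@B1, d@B2, e@B2}
  B3: | IN={c@B1, d@B2, e@B2} | OUT={c@B1, d@B2, e@B3}
  B4: | IN={c@B1, d@B2, e@B3} | OUT={a@B4, c@B4, d@B2, e@B3, f@B4}
  B5: | IN={a@B4, c@B4, d@B2, e@B3, f@B4} | OUT={a@B4, b@B5, c@B4, d@B2, e@B5, f@B4}
  B6: | IN={a@B4, b@B5, c@B4, d@B2, e@B3, e@B5, f@B4} | OUT={a@B4, b@B6, c@B4, d@B6, e@B3, e@B5, f@B6}

Merge at B5: IN[B5] = OUT[B4] = {a@B4, c@B4, d@B2, e@B3, f@B4}
Applying B5's transfer function to that IN value gives OUT[B5] (row B5 above).

Answer: {a@B4, b@B5, c@B4, d@B2, e@B5, f@B4}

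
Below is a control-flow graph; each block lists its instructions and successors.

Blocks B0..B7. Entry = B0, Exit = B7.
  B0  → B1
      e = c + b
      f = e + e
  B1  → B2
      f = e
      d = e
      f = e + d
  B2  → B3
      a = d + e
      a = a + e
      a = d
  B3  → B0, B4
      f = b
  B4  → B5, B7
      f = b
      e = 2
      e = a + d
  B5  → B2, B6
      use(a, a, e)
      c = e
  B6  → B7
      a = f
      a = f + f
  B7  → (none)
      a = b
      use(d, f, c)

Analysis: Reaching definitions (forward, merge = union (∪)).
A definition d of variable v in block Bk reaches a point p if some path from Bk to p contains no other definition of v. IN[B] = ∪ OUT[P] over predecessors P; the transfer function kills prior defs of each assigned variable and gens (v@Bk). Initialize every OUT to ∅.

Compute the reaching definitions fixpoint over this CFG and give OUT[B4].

Answer: {a@B2, c@B5, d@B1, e@B4, f@B4}

Working:
Converged values:
  B0:  IN={a@B2, c@B5, d@B1, e@B0, e@B4, f@B3}  OUT={a@B2, c@B5, d@B1, e@B0, f@B0}
  B1:  IN={a@B2, c@B5, d@B1, e@B0, f@B0}  OUT={a@B2, c@B5, d@B1, e@B0, f@B1}
  B2:  IN={a@B2, c@B5, d@B1, e@B0, e@B4, f@B1, f@B4}  OUT={a@B2, c@B5, d@B1, e@B0, e@B4, f@B1, f@B4}
  B3:  IN={a@B2, c@B5, d@B1, e@B0, e@B4, f@B1, f@B4}  OUT={a@B2, c@B5, d@B1, e@B0, e@B4, f@B3}
  B4:  IN={a@B2, c@B5, d@B1, e@B0, e@B4, f@B3}  OUT={a@B2, c@B5, d@B1, e@B4, f@B4}
  B5:  IN={a@B2, c@B5, d@B1, e@B4, f@B4}  OUT={a@B2, c@B5, d@B1, e@B4, f@B4}
  B6:  IN={a@B2, c@B5, d@B1, e@B4, f@B4}  OUT={a@B6, c@B5, d@B1, e@B4, f@B4}
  B7:  IN={a@B2, a@B6, c@B5, d@B1, e@B4, f@B4}  OUT={a@B7, c@B5, d@B1, e@B4, f@B4}

Merge at B4: IN[B4] = OUT[B3] = {a@B2, c@B5, d@B1, e@B0, e@B4, f@B3}
Applying B4's transfer function to that IN value gives OUT[B4] (row B4 above).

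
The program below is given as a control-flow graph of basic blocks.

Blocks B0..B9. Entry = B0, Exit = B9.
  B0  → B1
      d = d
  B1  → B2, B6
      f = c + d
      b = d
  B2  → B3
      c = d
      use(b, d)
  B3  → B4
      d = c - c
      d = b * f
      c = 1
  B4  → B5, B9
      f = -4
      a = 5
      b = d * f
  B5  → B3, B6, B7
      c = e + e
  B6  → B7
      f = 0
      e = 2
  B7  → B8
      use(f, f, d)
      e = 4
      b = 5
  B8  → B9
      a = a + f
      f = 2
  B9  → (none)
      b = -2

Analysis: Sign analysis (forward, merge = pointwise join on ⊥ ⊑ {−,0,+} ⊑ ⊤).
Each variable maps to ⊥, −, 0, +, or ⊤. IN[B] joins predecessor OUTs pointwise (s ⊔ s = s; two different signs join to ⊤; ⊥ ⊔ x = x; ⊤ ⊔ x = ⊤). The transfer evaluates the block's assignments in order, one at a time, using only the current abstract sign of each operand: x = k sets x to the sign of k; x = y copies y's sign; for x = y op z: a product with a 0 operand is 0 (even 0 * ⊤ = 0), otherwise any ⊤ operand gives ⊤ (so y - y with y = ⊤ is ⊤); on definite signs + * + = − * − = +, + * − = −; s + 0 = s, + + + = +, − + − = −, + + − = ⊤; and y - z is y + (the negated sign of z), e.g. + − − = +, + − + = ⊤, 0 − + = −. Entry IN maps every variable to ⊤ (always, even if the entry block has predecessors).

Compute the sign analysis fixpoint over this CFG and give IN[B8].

Converged values:
  B0:   IN=(all ⊤)   OUT=(all ⊤)
  B1:   IN=(all ⊤)   OUT=(all ⊤)
  B2:   IN=(all ⊤)   OUT=(all ⊤)
  B3:   IN=(all ⊤)   OUT={c:+; rest ⊤}
  B4:   IN={c:+; rest ⊤}   OUT={a:+, c:+, f:-; rest ⊤}
  B5:   IN={a:+, c:+, f:-; rest ⊤}   OUT={a:+, f:-; rest ⊤}
  B6:   IN=(all ⊤)   OUT={e:+, f:0; rest ⊤}
  B7:   IN=(all ⊤)   OUT={b:+, e:+; rest ⊤}
  B8:   IN={b:+, e:+; rest ⊤}   OUT={b:+, e:+, f:+; rest ⊤}
  B9:   IN=(all ⊤)   OUT={b:-; rest ⊤}

Merge at B8: IN[B8] = OUT[B7] = {a: ⊤, b: +, c: ⊤, d: ⊤, e: +, f: ⊤}

Answer: {a: ⊤, b: +, c: ⊤, d: ⊤, e: +, f: ⊤}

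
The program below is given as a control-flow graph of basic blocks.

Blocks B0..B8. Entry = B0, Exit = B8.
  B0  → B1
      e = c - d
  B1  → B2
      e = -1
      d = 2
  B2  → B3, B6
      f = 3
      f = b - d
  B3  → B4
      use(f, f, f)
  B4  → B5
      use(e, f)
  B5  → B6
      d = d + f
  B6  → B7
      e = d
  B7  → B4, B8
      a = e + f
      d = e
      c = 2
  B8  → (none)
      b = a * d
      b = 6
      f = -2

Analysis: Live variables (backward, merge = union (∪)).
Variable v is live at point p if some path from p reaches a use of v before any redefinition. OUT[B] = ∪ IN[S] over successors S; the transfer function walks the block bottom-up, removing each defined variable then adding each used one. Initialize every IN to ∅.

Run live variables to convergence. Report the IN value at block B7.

Answer: {e, f}

Working:
Per-block solution:
  B0:  IN={b, c, d}  OUT={b}
  B1:  IN={b}  OUT={b, d, e}
  B2:  IN={b, d, e}  OUT={d, e, f}
  B3:  IN={d, e, f}  OUT={d, e, f}
  B4:  IN={d, e, f}  OUT={d, f}
  B5:  IN={d, f}  OUT={d, f}
  B6:  IN={d, f}  OUT={e, f}
  B7:  IN={e, f}  OUT={a, d, e, f}
  B8:  IN={a, d}  OUT={}

Merge at B7: OUT[B7] = IN[B4] ⊔ IN[B8] = {a, d, e, f}
Applying B7's transfer function to that OUT value gives IN[B7] (row B7 above).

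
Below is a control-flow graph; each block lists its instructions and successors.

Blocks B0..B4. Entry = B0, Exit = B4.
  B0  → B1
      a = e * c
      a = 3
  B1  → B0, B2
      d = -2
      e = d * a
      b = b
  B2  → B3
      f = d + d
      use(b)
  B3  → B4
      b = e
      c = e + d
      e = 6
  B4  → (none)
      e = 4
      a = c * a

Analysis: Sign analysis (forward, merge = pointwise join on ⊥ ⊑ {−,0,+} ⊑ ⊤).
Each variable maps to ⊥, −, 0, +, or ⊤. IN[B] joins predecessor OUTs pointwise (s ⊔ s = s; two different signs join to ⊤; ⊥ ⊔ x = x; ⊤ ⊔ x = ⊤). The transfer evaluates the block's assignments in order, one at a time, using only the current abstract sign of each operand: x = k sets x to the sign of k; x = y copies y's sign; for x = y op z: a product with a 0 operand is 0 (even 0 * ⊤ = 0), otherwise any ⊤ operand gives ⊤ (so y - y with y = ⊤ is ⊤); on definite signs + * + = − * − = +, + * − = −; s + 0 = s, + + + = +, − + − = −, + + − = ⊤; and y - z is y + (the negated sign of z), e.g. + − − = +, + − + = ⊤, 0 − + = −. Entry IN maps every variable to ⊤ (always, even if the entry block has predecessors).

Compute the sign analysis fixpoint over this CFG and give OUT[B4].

Fixpoint table:
  B0:  IN=(all ⊤)  OUT={a:+; rest ⊤}
  B1:  IN={a:+; rest ⊤}  OUT={a:+, d:-, e:-; rest ⊤}
  B2:  IN={a:+, d:-, e:-; rest ⊤}  OUT={a:+, d:-, e:-, f:-; rest ⊤}
  B3:  IN={a:+, d:-, e:-, f:-; rest ⊤}  OUT={a:+, b:-, c:-, d:-, e:+, f:-; rest ⊤}
  B4:  IN={a:+, b:-, c:-, d:-, e:+, f:-; rest ⊤}  OUT={a:-, b:-, c:-, d:-, e:+, f:-; rest ⊤}

Merge at B4: IN[B4] = OUT[B3] = {a: +, b: -, c: -, d: -, e: +, f: -}
Applying B4's transfer function to that IN value gives OUT[B4] (row B4 above).

Answer: {a: -, b: -, c: -, d: -, e: +, f: -}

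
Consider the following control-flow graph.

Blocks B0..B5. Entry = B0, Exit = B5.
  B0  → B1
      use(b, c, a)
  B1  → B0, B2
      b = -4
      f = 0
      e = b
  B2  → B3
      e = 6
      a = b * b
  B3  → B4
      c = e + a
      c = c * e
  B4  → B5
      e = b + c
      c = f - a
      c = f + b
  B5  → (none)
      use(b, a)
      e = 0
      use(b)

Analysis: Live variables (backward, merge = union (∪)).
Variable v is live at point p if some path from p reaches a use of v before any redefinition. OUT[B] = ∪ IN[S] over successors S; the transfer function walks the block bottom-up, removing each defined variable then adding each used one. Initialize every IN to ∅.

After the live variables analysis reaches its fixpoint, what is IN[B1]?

Converged values:
  B0:   IN={a, b, c}   OUT={a, c}
  B1:   IN={a, c}   OUT={a, b, c, f}
  B2:   IN={b, f}   OUT={a, b, e, f}
  B3:   IN={a, b, e, f}   OUT={a, b, c, f}
  B4:   IN={a, b, c, f}   OUT={a, b}
  B5:   IN={a, b}   OUT={}

Merge at B1: OUT[B1] = IN[B0] ⊔ IN[B2] = {a, b, c, f}
Applying B1's transfer function to that OUT value gives IN[B1] (row B1 above).

Answer: {a, c}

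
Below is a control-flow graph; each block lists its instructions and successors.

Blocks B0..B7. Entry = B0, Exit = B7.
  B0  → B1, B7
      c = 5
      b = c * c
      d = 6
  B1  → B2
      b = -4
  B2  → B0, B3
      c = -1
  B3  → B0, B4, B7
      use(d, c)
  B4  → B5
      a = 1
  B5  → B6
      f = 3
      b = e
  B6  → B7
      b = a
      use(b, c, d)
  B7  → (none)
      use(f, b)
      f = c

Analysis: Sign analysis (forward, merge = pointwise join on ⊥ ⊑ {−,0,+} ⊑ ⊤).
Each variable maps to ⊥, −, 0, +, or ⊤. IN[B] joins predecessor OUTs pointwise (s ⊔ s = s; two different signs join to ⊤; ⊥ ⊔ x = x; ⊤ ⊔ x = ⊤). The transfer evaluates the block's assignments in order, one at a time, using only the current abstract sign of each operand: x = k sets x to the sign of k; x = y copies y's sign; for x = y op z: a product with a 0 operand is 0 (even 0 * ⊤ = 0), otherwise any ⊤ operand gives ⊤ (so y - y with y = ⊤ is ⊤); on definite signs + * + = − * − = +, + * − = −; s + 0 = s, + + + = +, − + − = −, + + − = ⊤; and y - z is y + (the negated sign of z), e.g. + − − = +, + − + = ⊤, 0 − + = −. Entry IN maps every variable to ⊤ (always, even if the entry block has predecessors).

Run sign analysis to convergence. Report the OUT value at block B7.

Answer: {a: ⊤, b: ⊤, c: ⊤, d: +, e: ⊤, f: ⊤}

Working:
Converged values:
  B0:  IN=(all ⊤)  OUT={b:+, c:+, d:+; rest ⊤}
  B1:  IN={b:+, c:+, d:+; rest ⊤}  OUT={b:-, c:+, d:+; rest ⊤}
  B2:  IN={b:-, c:+, d:+; rest ⊤}  OUT={b:-, c:-, d:+; rest ⊤}
  B3:  IN={b:-, c:-, d:+; rest ⊤}  OUT={b:-, c:-, d:+; rest ⊤}
  B4:  IN={b:-, c:-, d:+; rest ⊤}  OUT={a:+, b:-, c:-, d:+; rest ⊤}
  B5:  IN={a:+, b:-, c:-, d:+; rest ⊤}  OUT={a:+, c:-, d:+, f:+; rest ⊤}
  B6:  IN={a:+, c:-, d:+, f:+; rest ⊤}  OUT={a:+, b:+, c:-, d:+, f:+; rest ⊤}
  B7:  IN={d:+; rest ⊤}  OUT={d:+; rest ⊤}

Merge at B7: IN[B7] = OUT[B0] ⊔ OUT[B3] ⊔ OUT[B6] = {a: ⊤, b: ⊤, c: ⊤, d: +, e: ⊤, f: ⊤}
Applying B7's transfer function to that IN value gives OUT[B7] (row B7 above).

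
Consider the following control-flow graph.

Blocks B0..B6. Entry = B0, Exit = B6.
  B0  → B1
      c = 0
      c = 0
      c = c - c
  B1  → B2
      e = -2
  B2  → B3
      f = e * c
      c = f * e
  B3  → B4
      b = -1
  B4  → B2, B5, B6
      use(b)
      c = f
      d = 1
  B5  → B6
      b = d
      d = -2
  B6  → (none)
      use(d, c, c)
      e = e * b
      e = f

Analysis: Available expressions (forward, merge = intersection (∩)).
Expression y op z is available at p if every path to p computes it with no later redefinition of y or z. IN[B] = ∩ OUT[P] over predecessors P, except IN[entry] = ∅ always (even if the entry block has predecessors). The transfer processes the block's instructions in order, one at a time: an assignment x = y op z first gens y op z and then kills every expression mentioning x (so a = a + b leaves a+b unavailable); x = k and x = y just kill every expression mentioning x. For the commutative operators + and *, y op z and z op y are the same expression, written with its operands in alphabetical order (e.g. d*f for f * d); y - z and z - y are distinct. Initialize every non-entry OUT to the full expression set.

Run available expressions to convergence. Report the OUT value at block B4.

Converged values:
  B0:   IN={}   OUT={}
  B1:   IN={}   OUT={}
  B2:   IN={}   OUT={e*f}
  B3:   IN={e*f}   OUT={e*f}
  B4:   IN={e*f}   OUT={e*f}
  B5:   IN={e*f}   OUT={e*f}
  B6:   IN={e*f}   OUT={}

Merge at B4: IN[B4] = OUT[B3] = {e*f}
Applying B4's transfer function to that IN value gives OUT[B4] (row B4 above).

Answer: {e*f}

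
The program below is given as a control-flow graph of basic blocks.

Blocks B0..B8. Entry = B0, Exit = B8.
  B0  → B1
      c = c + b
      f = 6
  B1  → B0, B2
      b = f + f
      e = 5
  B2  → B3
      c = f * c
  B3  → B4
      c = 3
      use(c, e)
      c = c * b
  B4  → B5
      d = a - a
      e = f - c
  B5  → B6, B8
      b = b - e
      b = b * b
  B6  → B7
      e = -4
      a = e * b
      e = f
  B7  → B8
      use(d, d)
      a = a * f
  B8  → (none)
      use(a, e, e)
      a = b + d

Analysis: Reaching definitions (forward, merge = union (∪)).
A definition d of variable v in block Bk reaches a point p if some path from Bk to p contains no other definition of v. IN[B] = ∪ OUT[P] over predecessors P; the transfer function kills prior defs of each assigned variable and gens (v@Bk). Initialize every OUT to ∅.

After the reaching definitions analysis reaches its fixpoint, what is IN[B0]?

Converged values:
  B0:  IN={b@B1, c@B0, e@B1, f@B0}  OUT={b@B1, c@B0, e@B1, f@B0}
  B1:  IN={b@B1, c@B0, e@B1, f@B0}  OUT={b@B1, c@B0, e@B1, f@B0}
  B2:  IN={b@B1, c@B0, e@B1, f@B0}  OUT={b@B1, c@B2, e@B1, f@B0}
  B3:  IN={b@B1, c@B2, e@B1, f@B0}  OUT={b@B1, c@B3, e@B1, f@B0}
  B4:  IN={b@B1, c@B3, e@B1, f@B0}  OUT={b@B1, c@B3, d@B4, e@B4, f@B0}
  B5:  IN={b@B1, c@B3, d@B4, e@B4, f@B0}  OUT={b@B5, c@B3, d@B4, e@B4, f@B0}
  B6:  IN={b@B5, c@B3, d@B4, e@B4, f@B0}  OUT={a@B6, b@B5, c@B3, d@B4, e@B6, f@B0}
  B7:  IN={a@B6, b@B5, c@B3, d@B4, e@B6, f@B0}  OUT={a@B7, b@B5, c@B3, d@B4, e@B6, f@B0}
  B8:  IN={a@B7, b@B5, c@B3, d@B4, e@B4, e@B6, f@B0}  OUT={a@B8, b@B5, c@B3, d@B4, e@B4, e@B6, f@B0}

Merge at B0 (entry node, so the boundary value {} is joined with the incoming edge(s)): IN[B0] = {} ⊔ OUT[B1] = {b@B1, c@B0, e@B1, f@B0}

Answer: {b@B1, c@B0, e@B1, f@B0}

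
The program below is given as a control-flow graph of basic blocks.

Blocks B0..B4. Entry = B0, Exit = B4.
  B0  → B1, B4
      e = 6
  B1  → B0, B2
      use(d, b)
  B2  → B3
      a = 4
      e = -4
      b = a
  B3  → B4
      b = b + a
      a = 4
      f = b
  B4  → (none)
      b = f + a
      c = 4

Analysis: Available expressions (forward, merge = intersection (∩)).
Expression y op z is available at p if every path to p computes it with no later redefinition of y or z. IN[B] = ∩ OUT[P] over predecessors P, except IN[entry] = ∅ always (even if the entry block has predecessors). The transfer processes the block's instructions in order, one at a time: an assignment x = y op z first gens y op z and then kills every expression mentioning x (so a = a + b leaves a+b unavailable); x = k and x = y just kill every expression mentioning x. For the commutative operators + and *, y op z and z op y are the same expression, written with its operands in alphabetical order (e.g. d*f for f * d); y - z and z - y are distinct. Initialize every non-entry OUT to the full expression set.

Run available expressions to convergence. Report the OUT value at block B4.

Answer: {a+f}

Derivation:
Converged values:
  B0:  IN={}  OUT={}
  B1:  IN={}  OUT={}
  B2:  IN={}  OUT={}
  B3:  IN={}  OUT={}
  B4:  IN={}  OUT={a+f}

Merge at B4: IN[B4] = OUT[B0] ∩ OUT[B3] = {}
Applying B4's transfer function to that IN value gives OUT[B4] (row B4 above).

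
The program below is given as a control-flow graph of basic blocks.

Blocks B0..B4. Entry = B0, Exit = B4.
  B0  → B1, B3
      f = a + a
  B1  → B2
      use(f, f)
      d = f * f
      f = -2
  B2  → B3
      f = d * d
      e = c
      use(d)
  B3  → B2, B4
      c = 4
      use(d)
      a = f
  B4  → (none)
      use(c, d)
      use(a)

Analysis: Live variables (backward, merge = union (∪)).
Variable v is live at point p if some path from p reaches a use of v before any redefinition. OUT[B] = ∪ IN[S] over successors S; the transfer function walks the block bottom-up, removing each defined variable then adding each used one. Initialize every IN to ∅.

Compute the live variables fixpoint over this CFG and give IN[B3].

Converged values:
  B0:   IN={a, c, d}   OUT={c, d, f}
  B1:   IN={c, f}   OUT={c, d}
  B2:   IN={c, d}   OUT={d, f}
  B3:   IN={d, f}   OUT={a, c, d}
  B4:   IN={a, c, d}   OUT={}

Merge at B3: OUT[B3] = IN[B2] ⊔ IN[B4] = {a, c, d}
Applying B3's transfer function to that OUT value gives IN[B3] (row B3 above).

Answer: {d, f}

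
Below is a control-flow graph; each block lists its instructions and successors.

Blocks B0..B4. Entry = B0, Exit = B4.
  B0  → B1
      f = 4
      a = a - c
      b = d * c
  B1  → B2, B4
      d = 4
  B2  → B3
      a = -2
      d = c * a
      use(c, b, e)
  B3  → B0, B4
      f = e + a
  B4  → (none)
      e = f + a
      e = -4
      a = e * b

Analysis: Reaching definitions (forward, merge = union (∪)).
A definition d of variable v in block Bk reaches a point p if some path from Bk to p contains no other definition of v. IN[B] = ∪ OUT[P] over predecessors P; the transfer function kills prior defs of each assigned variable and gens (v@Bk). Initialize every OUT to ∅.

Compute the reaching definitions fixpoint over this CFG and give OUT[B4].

Answer: {a@B4, b@B0, d@B1, d@B2, e@B4, f@B0, f@B3}

Working:
Fixpoint table:
  B0: | IN={a@B2, b@B0, d@B2, f@B3} | OUT={a@B0, b@B0, d@B2, f@B0}
  B1: | IN={a@B0, b@B0, d@B2, f@B0} | OUT={a@B0, b@B0, d@B1, f@B0}
  B2: | IN={a@B0, b@B0, d@B1, f@B0} | OUT={a@B2, b@B0, d@B2, f@B0}
  B3: | IN={a@B2, b@B0, d@B2, f@B0} | OUT={a@B2, b@B0, d@B2, f@B3}
  B4: | IN={a@B0, a@B2, b@B0, d@B1, d@B2, f@B0, f@B3} | OUT={a@B4, b@B0, d@B1, d@B2, e@B4, f@B0, f@B3}

Merge at B4: IN[B4] = OUT[B1] ⊔ OUT[B3] = {a@B0, a@B2, b@B0, d@B1, d@B2, f@B0, f@B3}
Applying B4's transfer function to that IN value gives OUT[B4] (row B4 above).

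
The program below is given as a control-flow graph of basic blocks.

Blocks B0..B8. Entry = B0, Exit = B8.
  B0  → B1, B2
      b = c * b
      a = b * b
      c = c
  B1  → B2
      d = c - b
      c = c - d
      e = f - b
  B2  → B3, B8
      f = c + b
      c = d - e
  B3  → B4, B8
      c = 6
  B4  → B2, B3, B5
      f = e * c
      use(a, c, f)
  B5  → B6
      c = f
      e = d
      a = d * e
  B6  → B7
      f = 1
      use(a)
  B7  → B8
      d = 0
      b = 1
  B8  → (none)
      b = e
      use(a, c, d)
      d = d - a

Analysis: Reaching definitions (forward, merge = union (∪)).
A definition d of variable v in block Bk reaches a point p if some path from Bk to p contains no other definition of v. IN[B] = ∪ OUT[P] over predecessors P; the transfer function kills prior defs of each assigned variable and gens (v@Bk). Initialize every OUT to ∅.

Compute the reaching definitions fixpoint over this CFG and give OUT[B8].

Answer: {a@B0, a@B5, b@B8, c@B2, c@B3, c@B5, d@B8, e@B1, e@B5, f@B2, f@B4, f@B6}

Trace:
Fixpoint table:
  B0:  IN={}  OUT={a@B0, b@B0, c@B0}
  B1:  IN={a@B0, b@B0, c@B0}  OUT={a@B0, b@B0, c@B1, d@B1, e@B1}
  B2:  IN={a@B0, b@B0, c@B0, c@B1, c@B3, d@B1, e@B1, f@B4}  OUT={a@B0, b@B0, c@B2, d@B1, e@B1, f@B2}
  B3:  IN={a@B0, b@B0, c@B2, c@B3, d@B1, e@B1, f@B2, f@B4}  OUT={a@B0, b@B0, c@B3, d@B1, e@B1, f@B2, f@B4}
  B4:  IN={a@B0, b@B0, c@B3, d@B1, e@B1, f@B2, f@B4}  OUT={a@B0, b@B0, c@B3, d@B1, e@B1, f@B4}
  B5:  IN={a@B0, b@B0, c@B3, d@B1, e@B1, f@B4}  OUT={a@B5, b@B0, c@B5, d@B1, e@B5, f@B4}
  B6:  IN={a@B5, b@B0, c@B5, d@B1, e@B5, f@B4}  OUT={a@B5, b@B0, c@B5, d@B1, e@B5, f@B6}
  B7:  IN={a@B5, b@B0, c@B5, d@B1, e@B5, f@B6}  OUT={a@B5, b@B7, c@B5, d@B7, e@B5, f@B6}
  B8:  IN={a@B0, a@B5, b@B0, b@B7, c@B2, c@B3, c@B5, d@B1, d@B7, e@B1, e@B5, f@B2, f@B4, f@B6}  OUT={a@B0, a@B5, b@B8, c@B2, c@B3, c@B5, d@B8, e@B1, e@B5, f@B2, f@B4, f@B6}

Merge at B8: IN[B8] = OUT[B2] ⊔ OUT[B3] ⊔ OUT[B7] = {a@B0, a@B5, b@B0, b@B7, c@B2, c@B3, c@B5, d@B1, d@B7, e@B1, e@B5, f@B2, f@B4, f@B6}
Applying B8's transfer function to that IN value gives OUT[B8] (row B8 above).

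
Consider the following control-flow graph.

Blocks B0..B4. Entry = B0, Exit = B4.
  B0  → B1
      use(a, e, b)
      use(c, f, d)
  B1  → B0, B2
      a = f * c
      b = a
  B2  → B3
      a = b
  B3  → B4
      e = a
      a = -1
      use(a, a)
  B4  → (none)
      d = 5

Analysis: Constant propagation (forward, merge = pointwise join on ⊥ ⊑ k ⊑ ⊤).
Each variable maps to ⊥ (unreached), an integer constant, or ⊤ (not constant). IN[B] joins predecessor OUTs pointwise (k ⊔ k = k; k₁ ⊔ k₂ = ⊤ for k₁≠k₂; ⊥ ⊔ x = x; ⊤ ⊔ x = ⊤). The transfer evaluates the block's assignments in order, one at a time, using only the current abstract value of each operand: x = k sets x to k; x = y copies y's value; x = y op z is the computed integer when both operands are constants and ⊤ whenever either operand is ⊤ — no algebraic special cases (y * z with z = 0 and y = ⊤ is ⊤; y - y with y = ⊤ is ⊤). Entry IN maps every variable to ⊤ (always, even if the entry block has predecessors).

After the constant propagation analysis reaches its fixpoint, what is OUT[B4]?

Fixpoint table:
  B0:   IN=(all ⊤)   OUT=(all ⊤)
  B1:   IN=(all ⊤)   OUT=(all ⊤)
  B2:   IN=(all ⊤)   OUT=(all ⊤)
  B3:   IN=(all ⊤)   OUT={a:-1; rest ⊤}
  B4:   IN={a:-1; rest ⊤}   OUT={a:-1, d:5; rest ⊤}

Merge at B4: IN[B4] = OUT[B3] = {a: -1, b: ⊤, c: ⊤, d: ⊤, e: ⊤, f: ⊤}
Applying B4's transfer function to that IN value gives OUT[B4] (row B4 above).

Answer: {a: -1, b: ⊤, c: ⊤, d: 5, e: ⊤, f: ⊤}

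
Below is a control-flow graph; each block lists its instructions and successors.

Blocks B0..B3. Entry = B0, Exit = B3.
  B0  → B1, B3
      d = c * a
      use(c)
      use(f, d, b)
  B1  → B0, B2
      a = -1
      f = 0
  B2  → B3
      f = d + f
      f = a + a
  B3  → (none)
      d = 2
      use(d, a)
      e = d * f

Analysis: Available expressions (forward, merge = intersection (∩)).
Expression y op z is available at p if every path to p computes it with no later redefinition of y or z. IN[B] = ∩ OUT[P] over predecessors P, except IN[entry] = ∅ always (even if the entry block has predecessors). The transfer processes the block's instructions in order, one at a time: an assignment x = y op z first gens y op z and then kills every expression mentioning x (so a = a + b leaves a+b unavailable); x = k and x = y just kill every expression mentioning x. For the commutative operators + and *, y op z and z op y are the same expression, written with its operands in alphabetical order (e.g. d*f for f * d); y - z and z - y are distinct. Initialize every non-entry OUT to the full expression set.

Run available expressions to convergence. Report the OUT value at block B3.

Answer: {d*f}

Working:
Converged values:
  B0: | IN={} | OUT={a*c}
  B1: | IN={a*c} | OUT={}
  B2: | IN={} | OUT={a+a}
  B3: | IN={} | OUT={d*f}

Merge at B3: IN[B3] = OUT[B0] ∩ OUT[B2] = {}
Applying B3's transfer function to that IN value gives OUT[B3] (row B3 above).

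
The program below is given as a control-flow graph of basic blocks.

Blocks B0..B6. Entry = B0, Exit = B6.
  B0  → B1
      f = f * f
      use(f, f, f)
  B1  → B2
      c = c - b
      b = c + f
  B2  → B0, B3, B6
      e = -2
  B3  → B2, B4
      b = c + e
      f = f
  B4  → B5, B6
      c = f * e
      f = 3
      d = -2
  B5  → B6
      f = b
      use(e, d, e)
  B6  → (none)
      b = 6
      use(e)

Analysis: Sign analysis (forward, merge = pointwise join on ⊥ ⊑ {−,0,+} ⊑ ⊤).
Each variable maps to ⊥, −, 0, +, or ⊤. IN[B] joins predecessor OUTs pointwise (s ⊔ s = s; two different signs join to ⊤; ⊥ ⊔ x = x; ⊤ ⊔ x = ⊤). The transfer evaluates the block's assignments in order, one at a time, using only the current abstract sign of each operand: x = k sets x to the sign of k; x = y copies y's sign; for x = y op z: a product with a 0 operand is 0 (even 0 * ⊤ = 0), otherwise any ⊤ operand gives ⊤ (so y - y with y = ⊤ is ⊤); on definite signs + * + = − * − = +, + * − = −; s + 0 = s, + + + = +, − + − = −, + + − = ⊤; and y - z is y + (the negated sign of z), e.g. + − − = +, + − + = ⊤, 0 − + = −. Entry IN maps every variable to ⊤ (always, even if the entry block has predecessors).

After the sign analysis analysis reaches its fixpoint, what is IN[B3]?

Answer: {a: ⊤, b: ⊤, c: ⊤, d: ⊤, e: -, f: ⊤}

Derivation:
Per-block solution:
  B0: | IN=(all ⊤) | OUT=(all ⊤)
  B1: | IN=(all ⊤) | OUT=(all ⊤)
  B2: | IN=(all ⊤) | OUT={e:-; rest ⊤}
  B3: | IN={e:-; rest ⊤} | OUT={e:-; rest ⊤}
  B4: | IN={e:-; rest ⊤} | OUT={d:-, e:-, f:+; rest ⊤}
  B5: | IN={d:-, e:-, f:+; rest ⊤} | OUT={d:-, e:-; rest ⊤}
  B6: | IN={e:-; rest ⊤} | OUT={b:+, e:-; rest ⊤}

Merge at B3: IN[B3] = OUT[B2] = {a: ⊤, b: ⊤, c: ⊤, d: ⊤, e: -, f: ⊤}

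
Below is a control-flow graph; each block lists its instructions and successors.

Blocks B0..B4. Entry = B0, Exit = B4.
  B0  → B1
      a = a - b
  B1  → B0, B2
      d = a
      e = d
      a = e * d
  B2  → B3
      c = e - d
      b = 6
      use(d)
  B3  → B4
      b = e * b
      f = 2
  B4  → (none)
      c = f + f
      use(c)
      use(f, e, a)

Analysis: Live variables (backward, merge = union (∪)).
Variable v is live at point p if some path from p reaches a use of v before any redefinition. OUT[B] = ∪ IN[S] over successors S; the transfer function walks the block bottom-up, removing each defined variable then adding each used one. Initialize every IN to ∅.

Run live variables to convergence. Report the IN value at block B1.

Answer: {a, b}

Working:
Per-block solution:
  B0:  IN={a, b}  OUT={a, b}
  B1:  IN={a, b}  OUT={a, b, d, e}
  B2:  IN={a, d, e}  OUT={a, b, e}
  B3:  IN={a, b, e}  OUT={a, e, f}
  B4:  IN={a, e, f}  OUT={}

Merge at B1: OUT[B1] = IN[B0] ⊔ IN[B2] = {a, b, d, e}
Applying B1's transfer function to that OUT value gives IN[B1] (row B1 above).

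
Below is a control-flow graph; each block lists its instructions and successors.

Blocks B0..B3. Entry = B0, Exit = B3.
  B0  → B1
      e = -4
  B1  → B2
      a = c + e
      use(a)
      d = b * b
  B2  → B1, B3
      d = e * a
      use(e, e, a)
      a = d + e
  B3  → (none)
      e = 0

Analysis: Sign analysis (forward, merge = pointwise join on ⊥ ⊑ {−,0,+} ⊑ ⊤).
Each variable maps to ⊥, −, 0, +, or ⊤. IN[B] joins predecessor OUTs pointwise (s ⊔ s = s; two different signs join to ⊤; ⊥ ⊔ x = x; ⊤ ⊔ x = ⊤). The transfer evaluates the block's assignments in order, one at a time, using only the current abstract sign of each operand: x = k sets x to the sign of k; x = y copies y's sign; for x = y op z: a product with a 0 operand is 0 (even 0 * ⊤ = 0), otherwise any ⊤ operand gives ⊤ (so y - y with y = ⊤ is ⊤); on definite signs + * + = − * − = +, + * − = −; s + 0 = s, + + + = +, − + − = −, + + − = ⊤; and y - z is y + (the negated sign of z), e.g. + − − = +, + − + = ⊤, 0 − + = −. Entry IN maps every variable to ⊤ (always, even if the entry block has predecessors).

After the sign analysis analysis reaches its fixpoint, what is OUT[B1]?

Converged values:
  B0:   IN=(all ⊤)   OUT={e:-; rest ⊤}
  B1:   IN={e:-; rest ⊤}   OUT={e:-; rest ⊤}
  B2:   IN={e:-; rest ⊤}   OUT={e:-; rest ⊤}
  B3:   IN={e:-; rest ⊤}   OUT={e:0; rest ⊤}

Merge at B1: IN[B1] = OUT[B0] ⊔ OUT[B2] = {a: ⊤, b: ⊤, c: ⊤, d: ⊤, e: -, f: ⊤}
Applying B1's transfer function to that IN value gives OUT[B1] (row B1 above).

Answer: {a: ⊤, b: ⊤, c: ⊤, d: ⊤, e: -, f: ⊤}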